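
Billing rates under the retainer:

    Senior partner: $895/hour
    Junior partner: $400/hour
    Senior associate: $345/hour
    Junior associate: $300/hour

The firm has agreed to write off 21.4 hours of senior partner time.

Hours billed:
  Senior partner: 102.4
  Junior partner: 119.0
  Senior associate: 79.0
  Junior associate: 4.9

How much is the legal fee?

$148,820.00

Senior partner: 102.4 × $895 = $91,648.00
Junior partner: 119.0 × $400 = $47,600.00
Senior associate: 79.0 × $345 = $27,255.00
Junior associate: 4.9 × $300 = $1,470.00
Subtotal: $167,973.00
Write-off: 21.4 × $895 = $19,153.00
Total: $167,973.00 − $19,153.00 = $148,820.00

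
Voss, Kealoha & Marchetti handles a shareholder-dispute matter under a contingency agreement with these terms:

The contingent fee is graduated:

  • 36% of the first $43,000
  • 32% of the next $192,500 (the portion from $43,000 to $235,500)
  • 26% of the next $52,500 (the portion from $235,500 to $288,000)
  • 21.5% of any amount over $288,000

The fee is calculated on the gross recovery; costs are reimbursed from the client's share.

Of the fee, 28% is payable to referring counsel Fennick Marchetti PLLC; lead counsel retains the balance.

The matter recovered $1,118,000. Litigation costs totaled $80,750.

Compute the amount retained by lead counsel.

Fee base is the gross recovery, $1,118,000; costs are reimbursed separately.
First $43,000 at 36% = $15,480.00
Next $192,500 at 32% = $61,600.00
Next $52,500 at 26% = $13,650.00
Remaining $830,000 at 21.5% = $178,450.00
Fee: $15,480.00 + $61,600.00 + $13,650.00 + $178,450.00 = $269,180.00
Referral share: 28% of $269,180.00 = $75,370.40; lead counsel retains $269,180.00 − $75,370.40 = $193,809.60.

$193,809.60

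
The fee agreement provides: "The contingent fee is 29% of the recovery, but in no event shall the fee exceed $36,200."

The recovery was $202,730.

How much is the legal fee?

$36,200.00

29% of $202,730 = $58,791.70
That exceeds the $36,200 cap, so the fee is capped at $36,200.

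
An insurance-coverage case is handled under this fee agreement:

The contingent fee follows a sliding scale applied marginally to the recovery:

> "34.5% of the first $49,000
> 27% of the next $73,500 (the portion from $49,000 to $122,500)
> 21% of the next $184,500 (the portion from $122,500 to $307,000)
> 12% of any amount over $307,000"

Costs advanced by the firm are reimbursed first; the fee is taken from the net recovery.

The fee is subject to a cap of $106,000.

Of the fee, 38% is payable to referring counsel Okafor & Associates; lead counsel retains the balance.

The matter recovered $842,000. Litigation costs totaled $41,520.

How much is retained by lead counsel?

$65,720.00

Fee base (net of costs): $842,000 − $41,520 = $800,480
First $49,000 at 34.5% = $16,905.00
Next $73,500 at 27% = $19,845.00
Next $184,500 at 21% = $38,745.00
Remaining $493,480 at 12% = $59,217.60
Fee: $16,905.00 + $19,845.00 + $38,745.00 + $59,217.60 = $134,712.60
$134,712.60 exceeds the $106,000 cap, so the fee is capped at $106,000.00.
Referral share: 38% of $106,000.00 = $40,280.00; lead counsel retains $106,000.00 − $40,280.00 = $65,720.00.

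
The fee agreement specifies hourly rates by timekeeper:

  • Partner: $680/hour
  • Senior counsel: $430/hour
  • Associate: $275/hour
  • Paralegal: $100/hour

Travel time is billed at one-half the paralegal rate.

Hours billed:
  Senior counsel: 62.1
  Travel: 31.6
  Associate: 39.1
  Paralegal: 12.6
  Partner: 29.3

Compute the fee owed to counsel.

$60,219.50

Partner: 29.3 × $680 = $19,924.00
Senior counsel: 62.1 × $430 = $26,703.00
Associate: 39.1 × $275 = $10,752.50
Paralegal: 12.6 × $100 = $1,260.00
Subtotal: $19,924.00 + $26,703.00 + $10,752.50 + $1,260.00 = $58,639.50
Travel: 31.6 × ($100 ÷ 2) = 31.6 × $50.00 = $1,580.00
Total: $58,639.50 + $1,580.00 = $60,219.50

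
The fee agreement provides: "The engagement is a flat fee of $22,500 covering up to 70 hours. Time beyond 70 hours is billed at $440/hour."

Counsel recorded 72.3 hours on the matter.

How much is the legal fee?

$23,512.00

Flat fee: $22,500.00
Excess hours: 72.3 − 70 = 2.3
Overrun: 2.3 × $440 = $1,012.00
Total: $22,500.00 + $1,012.00 = $23,512.00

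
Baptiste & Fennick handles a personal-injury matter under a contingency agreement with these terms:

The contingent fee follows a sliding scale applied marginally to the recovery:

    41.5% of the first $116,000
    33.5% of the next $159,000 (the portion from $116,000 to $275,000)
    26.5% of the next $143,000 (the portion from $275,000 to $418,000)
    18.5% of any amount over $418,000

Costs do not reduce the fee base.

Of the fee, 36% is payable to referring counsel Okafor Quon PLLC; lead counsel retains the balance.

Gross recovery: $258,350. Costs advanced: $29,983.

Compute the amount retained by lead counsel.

$61,329.44

Fee base is the gross recovery, $258,350; costs are reimbursed separately.
First $116,000 at 41.5% = $48,140.00
Remaining $142,350 at 33.5% = $47,687.25
Fee: $48,140.00 + $47,687.25 = $95,827.25
Referral share: 36% of $95,827.25 = $34,497.81; lead counsel retains $95,827.25 − $34,497.81 = $61,329.44.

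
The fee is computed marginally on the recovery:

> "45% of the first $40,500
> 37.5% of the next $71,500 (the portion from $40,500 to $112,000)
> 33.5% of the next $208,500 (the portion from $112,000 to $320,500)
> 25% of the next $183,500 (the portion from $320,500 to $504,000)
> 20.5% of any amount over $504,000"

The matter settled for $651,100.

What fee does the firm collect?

$190,915.50

First $40,500 at 45% = $18,225.00
Next $71,500 at 37.5% = $26,812.50
Next $208,500 at 33.5% = $69,847.50
Next $183,500 at 25% = $45,875.00
Remaining $147,100 at 20.5% = $30,155.50
Fee: $18,225.00 + $26,812.50 + $69,847.50 + $45,875.00 + $30,155.50 = $190,915.50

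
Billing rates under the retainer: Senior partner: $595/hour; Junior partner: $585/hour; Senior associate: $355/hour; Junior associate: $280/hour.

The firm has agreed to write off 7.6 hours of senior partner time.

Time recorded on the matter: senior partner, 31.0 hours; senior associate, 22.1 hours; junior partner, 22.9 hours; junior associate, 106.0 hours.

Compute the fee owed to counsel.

Senior partner: 31.0 × $595 = $18,445.00
Junior partner: 22.9 × $585 = $13,396.50
Senior associate: 22.1 × $355 = $7,845.50
Junior associate: 106.0 × $280 = $29,680.00
Subtotal: $69,367.00
Write-off: 7.6 × $595 = $4,522.00
Total: $69,367.00 − $4,522.00 = $64,845.00

$64,845.00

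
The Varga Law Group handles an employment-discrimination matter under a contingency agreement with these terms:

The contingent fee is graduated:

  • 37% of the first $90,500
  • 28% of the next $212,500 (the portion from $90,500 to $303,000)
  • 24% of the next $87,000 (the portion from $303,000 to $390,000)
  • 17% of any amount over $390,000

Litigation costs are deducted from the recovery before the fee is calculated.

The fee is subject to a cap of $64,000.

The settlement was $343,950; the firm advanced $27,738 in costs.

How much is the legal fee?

$64,000.00

Fee base (net of costs): $343,950 − $27,738 = $316,212
First $90,500 at 37% = $33,485.00
Next $212,500 at 28% = $59,500.00
Remaining $13,212 at 24% = $3,170.88
Fee: $33,485.00 + $59,500.00 + $3,170.88 = $96,155.88
$96,155.88 exceeds the $64,000 cap, so the fee is capped at $64,000.00.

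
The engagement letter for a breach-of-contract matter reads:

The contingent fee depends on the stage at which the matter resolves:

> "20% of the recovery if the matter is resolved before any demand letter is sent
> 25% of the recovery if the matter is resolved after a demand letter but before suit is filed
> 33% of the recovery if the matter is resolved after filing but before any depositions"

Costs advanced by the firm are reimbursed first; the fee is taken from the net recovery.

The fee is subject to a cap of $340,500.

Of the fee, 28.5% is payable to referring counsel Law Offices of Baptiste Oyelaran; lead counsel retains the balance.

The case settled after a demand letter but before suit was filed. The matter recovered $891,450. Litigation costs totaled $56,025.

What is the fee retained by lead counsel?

Fee base (net of costs): $891,450 − $56,025 = $835,425
The matter settled after a demand letter but before suit was filed, so the 25% rate applies.
$835,425 × 25% = $208,856.25
$208,856.25 is under the $340,500 cap.
Referral share: 28.5% of $208,856.25 = $59,524.03; lead counsel retains $208,856.25 − $59,524.03 = $149,332.22.

$149,332.22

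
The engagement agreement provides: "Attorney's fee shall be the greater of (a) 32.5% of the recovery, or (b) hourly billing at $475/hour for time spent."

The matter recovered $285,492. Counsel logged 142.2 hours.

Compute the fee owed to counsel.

(a) 32.5% of $285,492 = $92,784.90
(b) 142.2 × $475 = $67,545.00
The greater is (a): $92,784.90.

$92,784.90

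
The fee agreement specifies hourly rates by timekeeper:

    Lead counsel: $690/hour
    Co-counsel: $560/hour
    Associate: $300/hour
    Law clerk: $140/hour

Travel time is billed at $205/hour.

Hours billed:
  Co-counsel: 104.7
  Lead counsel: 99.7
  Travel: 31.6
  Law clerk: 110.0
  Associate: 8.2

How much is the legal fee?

$151,763.00

Lead counsel: 99.7 × $690 = $68,793.00
Co-counsel: 104.7 × $560 = $58,632.00
Associate: 8.2 × $300 = $2,460.00
Law clerk: 110.0 × $140 = $15,400.00
Subtotal: $68,793.00 + $58,632.00 + $2,460.00 + $15,400.00 = $145,285.00
Travel: 31.6 × $205 = $6,478.00
Total: $145,285.00 + $6,478.00 = $151,763.00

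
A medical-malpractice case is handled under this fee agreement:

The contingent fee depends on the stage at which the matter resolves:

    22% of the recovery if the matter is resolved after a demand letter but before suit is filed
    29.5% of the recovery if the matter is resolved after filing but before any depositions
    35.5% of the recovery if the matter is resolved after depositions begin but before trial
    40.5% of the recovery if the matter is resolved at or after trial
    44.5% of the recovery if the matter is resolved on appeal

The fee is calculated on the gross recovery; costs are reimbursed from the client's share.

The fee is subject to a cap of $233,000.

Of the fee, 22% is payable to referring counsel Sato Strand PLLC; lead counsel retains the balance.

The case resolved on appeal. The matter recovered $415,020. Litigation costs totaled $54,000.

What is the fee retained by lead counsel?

$144,053.44

Fee base is the gross recovery, $415,020; costs are reimbursed separately.
The matter resolved on appeal, so the 44.5% rate applies.
$415,020 × 44.5% = $184,683.90
$184,683.90 is under the $233,000 cap.
Referral share: 22% of $184,683.90 = $40,630.46; lead counsel retains $184,683.90 − $40,630.46 = $144,053.44.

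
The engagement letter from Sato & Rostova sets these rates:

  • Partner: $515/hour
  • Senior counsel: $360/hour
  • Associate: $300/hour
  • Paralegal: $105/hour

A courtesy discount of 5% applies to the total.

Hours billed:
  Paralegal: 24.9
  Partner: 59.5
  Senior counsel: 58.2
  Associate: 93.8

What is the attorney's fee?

Partner: 59.5 × $515 = $30,642.50
Senior counsel: 58.2 × $360 = $20,952.00
Associate: 93.8 × $300 = $28,140.00
Paralegal: 24.9 × $105 = $2,614.50
Subtotal: $82,349.00
Less 5% discount: −$4,117.45
Total: $82,349.00 − $4,117.45 = $78,231.55

$78,231.55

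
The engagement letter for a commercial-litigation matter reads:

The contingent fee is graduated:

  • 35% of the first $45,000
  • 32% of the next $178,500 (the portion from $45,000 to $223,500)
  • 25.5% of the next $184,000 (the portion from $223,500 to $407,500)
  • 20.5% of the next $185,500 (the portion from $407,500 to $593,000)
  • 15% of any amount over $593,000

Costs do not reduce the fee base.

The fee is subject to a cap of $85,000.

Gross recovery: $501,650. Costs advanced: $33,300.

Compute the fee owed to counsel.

Fee base is the gross recovery, $501,650; costs are reimbursed separately.
First $45,000 at 35% = $15,750.00
Next $178,500 at 32% = $57,120.00
Next $184,000 at 25.5% = $46,920.00
Remaining $94,150 at 20.5% = $19,300.75
Fee: $15,750.00 + $57,120.00 + $46,920.00 + $19,300.75 = $139,090.75
$139,090.75 exceeds the $85,000 cap, so the fee is capped at $85,000.00.

$85,000.00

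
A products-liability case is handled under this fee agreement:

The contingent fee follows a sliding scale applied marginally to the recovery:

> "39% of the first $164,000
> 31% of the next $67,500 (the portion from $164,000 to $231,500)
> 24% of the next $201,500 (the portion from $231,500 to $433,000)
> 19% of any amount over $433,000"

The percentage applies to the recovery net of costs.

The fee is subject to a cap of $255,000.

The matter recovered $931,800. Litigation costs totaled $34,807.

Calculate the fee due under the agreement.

$221,403.67

Fee base (net of costs): $931,800 − $34,807 = $896,993
First $164,000 at 39% = $63,960.00
Next $67,500 at 31% = $20,925.00
Next $201,500 at 24% = $48,360.00
Remaining $463,993 at 19% = $88,158.67
Fee: $63,960.00 + $20,925.00 + $48,360.00 + $88,158.67 = $221,403.67
$221,403.67 is under the $255,000 cap.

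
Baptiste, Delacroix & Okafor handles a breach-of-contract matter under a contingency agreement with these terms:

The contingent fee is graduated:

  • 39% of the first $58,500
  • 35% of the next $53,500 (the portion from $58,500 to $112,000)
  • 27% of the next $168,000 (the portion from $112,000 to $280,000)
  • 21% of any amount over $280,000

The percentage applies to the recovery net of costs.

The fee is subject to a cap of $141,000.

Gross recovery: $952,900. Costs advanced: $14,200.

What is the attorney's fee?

$141,000.00

Fee base (net of costs): $952,900 − $14,200 = $938,700
First $58,500 at 39% = $22,815.00
Next $53,500 at 35% = $18,725.00
Next $168,000 at 27% = $45,360.00
Remaining $658,700 at 21% = $138,327.00
Fee: $22,815.00 + $18,725.00 + $45,360.00 + $138,327.00 = $225,227.00
$225,227.00 exceeds the $141,000 cap, so the fee is capped at $141,000.00.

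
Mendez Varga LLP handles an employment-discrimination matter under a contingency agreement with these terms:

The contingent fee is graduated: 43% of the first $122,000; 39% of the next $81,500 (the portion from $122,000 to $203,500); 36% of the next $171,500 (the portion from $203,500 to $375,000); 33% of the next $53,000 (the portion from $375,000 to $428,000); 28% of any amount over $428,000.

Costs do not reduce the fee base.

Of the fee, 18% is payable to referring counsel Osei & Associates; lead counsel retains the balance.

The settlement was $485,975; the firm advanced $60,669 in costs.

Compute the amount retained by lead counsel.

Fee base is the gross recovery, $485,975; costs are reimbursed separately.
First $122,000 at 43% = $52,460.00
Next $81,500 at 39% = $31,785.00
Next $171,500 at 36% = $61,740.00
Next $53,000 at 33% = $17,490.00
Remaining $57,975 at 28% = $16,233.00
Fee: $52,460.00 + $31,785.00 + $61,740.00 + $17,490.00 + $16,233.00 = $179,708.00
Referral share: 18% of $179,708.00 = $32,347.44; lead counsel retains $179,708.00 − $32,347.44 = $147,360.56.

$147,360.56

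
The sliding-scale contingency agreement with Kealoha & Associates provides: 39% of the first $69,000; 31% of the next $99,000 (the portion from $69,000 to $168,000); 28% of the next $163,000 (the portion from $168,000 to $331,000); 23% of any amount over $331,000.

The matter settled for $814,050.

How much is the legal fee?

First $69,000 at 39% = $26,910.00
Next $99,000 at 31% = $30,690.00
Next $163,000 at 28% = $45,640.00
Remaining $483,050 at 23% = $111,101.50
Fee: $26,910.00 + $30,690.00 + $45,640.00 + $111,101.50 = $214,341.50

$214,341.50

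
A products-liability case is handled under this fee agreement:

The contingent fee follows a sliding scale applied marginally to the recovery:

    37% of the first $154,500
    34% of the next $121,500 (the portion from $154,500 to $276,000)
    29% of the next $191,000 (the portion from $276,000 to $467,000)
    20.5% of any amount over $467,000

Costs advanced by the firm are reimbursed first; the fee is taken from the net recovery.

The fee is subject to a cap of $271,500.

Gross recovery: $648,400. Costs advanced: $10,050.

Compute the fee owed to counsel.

$188,991.75

Fee base (net of costs): $648,400 − $10,050 = $638,350
First $154,500 at 37% = $57,165.00
Next $121,500 at 34% = $41,310.00
Next $191,000 at 29% = $55,390.00
Remaining $171,350 at 20.5% = $35,126.75
Fee: $57,165.00 + $41,310.00 + $55,390.00 + $35,126.75 = $188,991.75
$188,991.75 is under the $271,500 cap.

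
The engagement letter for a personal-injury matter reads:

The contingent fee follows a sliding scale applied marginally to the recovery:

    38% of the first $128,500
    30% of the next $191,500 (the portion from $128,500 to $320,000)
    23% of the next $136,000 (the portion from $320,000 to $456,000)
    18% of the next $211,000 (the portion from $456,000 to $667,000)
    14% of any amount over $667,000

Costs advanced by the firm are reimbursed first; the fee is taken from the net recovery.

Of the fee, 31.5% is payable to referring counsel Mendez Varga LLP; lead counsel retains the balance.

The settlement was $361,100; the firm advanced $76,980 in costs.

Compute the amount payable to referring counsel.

Fee base (net of costs): $361,100 − $76,980 = $284,120
First $128,500 at 38% = $48,830.00
Remaining $155,620 at 30% = $46,686.00
Fee: $48,830.00 + $46,686.00 = $95,516.00
Referral share: 31.5% of $95,516.00 = $30,087.54; lead counsel retains $95,516.00 − $30,087.54 = $65,428.46.

$30,087.54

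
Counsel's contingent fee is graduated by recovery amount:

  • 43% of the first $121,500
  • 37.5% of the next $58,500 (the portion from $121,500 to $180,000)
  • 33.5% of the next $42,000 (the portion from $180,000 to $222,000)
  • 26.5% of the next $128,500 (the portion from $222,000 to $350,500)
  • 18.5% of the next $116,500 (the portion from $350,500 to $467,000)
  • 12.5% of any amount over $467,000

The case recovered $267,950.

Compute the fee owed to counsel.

First $121,500 at 43% = $52,245.00
Next $58,500 at 37.5% = $21,937.50
Next $42,000 at 33.5% = $14,070.00
Remaining $45,950 at 26.5% = $12,176.75
Fee: $52,245.00 + $21,937.50 + $14,070.00 + $12,176.75 = $100,429.25

$100,429.25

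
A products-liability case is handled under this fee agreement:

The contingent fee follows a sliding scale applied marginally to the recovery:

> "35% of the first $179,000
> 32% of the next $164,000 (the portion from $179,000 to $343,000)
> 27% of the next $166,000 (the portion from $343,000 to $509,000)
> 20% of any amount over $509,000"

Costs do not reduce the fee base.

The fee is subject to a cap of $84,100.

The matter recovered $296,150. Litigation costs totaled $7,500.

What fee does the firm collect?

Fee base is the gross recovery, $296,150; costs are reimbursed separately.
First $179,000 at 35% = $62,650.00
Remaining $117,150 at 32% = $37,488.00
Fee: $62,650.00 + $37,488.00 = $100,138.00
$100,138.00 exceeds the $84,100 cap, so the fee is capped at $84,100.00.

$84,100.00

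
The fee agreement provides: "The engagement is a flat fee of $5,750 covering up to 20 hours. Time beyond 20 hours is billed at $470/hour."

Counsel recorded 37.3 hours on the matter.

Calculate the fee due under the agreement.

$13,881.00

Flat fee: $5,750.00
Excess hours: 37.3 − 20 = 17.3
Overrun: 17.3 × $470 = $8,131.00
Total: $5,750.00 + $8,131.00 = $13,881.00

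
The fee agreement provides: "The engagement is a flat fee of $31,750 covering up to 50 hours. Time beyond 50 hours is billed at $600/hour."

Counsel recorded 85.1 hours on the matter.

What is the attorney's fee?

$52,810.00

Flat fee: $31,750.00
Excess hours: 85.1 − 50 = 35.1
Overrun: 35.1 × $600 = $21,060.00
Total: $31,750.00 + $21,060.00 = $52,810.00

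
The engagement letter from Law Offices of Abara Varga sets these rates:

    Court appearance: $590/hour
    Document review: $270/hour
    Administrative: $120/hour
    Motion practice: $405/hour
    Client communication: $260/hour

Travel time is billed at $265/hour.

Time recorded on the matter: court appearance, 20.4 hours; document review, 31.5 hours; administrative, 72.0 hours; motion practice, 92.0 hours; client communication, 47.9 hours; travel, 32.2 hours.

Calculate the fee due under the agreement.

Court appearance: 20.4 × $590 = $12,036.00
Document review: 31.5 × $270 = $8,505.00
Administrative: 72.0 × $120 = $8,640.00
Motion practice: 92.0 × $405 = $37,260.00
Client communication: 47.9 × $260 = $12,454.00
Subtotal: $12,036.00 + $8,505.00 + $8,640.00 + $37,260.00 + $12,454.00 = $78,895.00
Travel: 32.2 × $265 = $8,533.00
Total: $78,895.00 + $8,533.00 = $87,428.00

$87,428.00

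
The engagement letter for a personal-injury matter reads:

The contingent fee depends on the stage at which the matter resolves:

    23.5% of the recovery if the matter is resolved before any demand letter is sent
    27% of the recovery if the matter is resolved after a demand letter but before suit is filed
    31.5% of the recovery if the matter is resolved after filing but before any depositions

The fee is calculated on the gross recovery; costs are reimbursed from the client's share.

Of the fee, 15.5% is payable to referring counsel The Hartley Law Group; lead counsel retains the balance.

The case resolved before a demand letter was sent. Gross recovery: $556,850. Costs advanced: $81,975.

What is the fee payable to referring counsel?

Fee base is the gross recovery, $556,850; costs are reimbursed separately.
The matter resolved before a demand letter was sent, so the 23.5% rate applies.
$556,850 × 23.5% = $130,859.75
Referral share: 15.5% of $130,859.75 = $20,283.26; lead counsel retains $130,859.75 − $20,283.26 = $110,576.49.

$20,283.26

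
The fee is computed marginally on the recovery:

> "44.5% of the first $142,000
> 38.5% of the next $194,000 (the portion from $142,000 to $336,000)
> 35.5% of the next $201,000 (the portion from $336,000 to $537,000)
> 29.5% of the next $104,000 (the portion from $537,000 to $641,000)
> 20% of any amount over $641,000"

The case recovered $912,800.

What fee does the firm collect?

First $142,000 at 44.5% = $63,190.00
Next $194,000 at 38.5% = $74,690.00
Next $201,000 at 35.5% = $71,355.00
Next $104,000 at 29.5% = $30,680.00
Remaining $271,800 at 20% = $54,360.00
Fee: $63,190.00 + $74,690.00 + $71,355.00 + $30,680.00 + $54,360.00 = $294,275.00

$294,275.00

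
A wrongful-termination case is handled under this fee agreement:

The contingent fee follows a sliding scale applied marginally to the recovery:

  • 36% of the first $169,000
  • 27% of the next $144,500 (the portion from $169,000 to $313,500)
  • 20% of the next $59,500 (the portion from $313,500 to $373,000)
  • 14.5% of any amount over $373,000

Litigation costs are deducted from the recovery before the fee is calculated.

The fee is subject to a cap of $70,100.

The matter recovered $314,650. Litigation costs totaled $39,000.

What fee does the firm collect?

Fee base (net of costs): $314,650 − $39,000 = $275,650
First $169,000 at 36% = $60,840.00
Remaining $106,650 at 27% = $28,795.50
Fee: $60,840.00 + $28,795.50 = $89,635.50
$89,635.50 exceeds the $70,100 cap, so the fee is capped at $70,100.00.

$70,100.00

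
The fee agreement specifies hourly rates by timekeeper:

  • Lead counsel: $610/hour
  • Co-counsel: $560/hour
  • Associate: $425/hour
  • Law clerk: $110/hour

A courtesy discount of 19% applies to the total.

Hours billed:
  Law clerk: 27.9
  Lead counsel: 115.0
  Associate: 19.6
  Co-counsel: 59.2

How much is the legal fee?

Lead counsel: 115.0 × $610 = $70,150.00
Co-counsel: 59.2 × $560 = $33,152.00
Associate: 19.6 × $425 = $8,330.00
Law clerk: 27.9 × $110 = $3,069.00
Subtotal: $114,701.00
Less 19% discount: −$21,793.19
Total: $114,701.00 − $21,793.19 = $92,907.81

$92,907.81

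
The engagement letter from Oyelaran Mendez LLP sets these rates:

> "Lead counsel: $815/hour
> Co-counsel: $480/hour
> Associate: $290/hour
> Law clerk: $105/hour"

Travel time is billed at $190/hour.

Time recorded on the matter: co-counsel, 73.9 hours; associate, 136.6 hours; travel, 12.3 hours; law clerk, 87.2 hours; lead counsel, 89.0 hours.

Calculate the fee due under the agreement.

$159,114.00

Lead counsel: 89.0 × $815 = $72,535.00
Co-counsel: 73.9 × $480 = $35,472.00
Associate: 136.6 × $290 = $39,614.00
Law clerk: 87.2 × $105 = $9,156.00
Subtotal: $72,535.00 + $35,472.00 + $39,614.00 + $9,156.00 = $156,777.00
Travel: 12.3 × $190 = $2,337.00
Total: $156,777.00 + $2,337.00 = $159,114.00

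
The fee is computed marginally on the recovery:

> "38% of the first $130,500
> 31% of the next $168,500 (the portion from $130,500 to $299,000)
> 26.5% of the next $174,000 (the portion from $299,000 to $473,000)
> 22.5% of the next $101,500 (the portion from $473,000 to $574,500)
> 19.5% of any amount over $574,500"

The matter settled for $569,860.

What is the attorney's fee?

First $130,500 at 38% = $49,590.00
Next $168,500 at 31% = $52,235.00
Next $174,000 at 26.5% = $46,110.00
Remaining $96,860 at 22.5% = $21,793.50
Fee: $49,590.00 + $52,235.00 + $46,110.00 + $21,793.50 = $169,728.50

$169,728.50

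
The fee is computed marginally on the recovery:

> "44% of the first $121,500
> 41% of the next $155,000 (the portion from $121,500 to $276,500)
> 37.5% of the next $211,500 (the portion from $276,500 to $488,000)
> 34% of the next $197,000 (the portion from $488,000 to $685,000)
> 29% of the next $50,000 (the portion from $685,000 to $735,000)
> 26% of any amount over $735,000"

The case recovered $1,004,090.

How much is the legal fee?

$347,765.90

First $121,500 at 44% = $53,460.00
Next $155,000 at 41% = $63,550.00
Next $211,500 at 37.5% = $79,312.50
Next $197,000 at 34% = $66,980.00
Next $50,000 at 29% = $14,500.00
Remaining $269,090 at 26% = $69,963.40
Fee: $53,460.00 + $63,550.00 + $79,312.50 + $66,980.00 + $14,500.00 + $69,963.40 = $347,765.90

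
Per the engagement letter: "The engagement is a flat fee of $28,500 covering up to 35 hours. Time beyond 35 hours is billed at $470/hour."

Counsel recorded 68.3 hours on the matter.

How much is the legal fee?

$44,151.00

Flat fee: $28,500.00
Excess hours: 68.3 − 35 = 33.3
Overrun: 33.3 × $470 = $15,651.00
Total: $28,500.00 + $15,651.00 = $44,151.00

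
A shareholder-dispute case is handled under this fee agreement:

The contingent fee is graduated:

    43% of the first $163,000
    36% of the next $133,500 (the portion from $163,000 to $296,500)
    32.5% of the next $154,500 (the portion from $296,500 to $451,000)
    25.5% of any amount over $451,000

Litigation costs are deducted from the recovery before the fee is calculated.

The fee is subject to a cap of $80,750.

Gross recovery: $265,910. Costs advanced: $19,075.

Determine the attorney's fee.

Fee base (net of costs): $265,910 − $19,075 = $246,835
First $163,000 at 43% = $70,090.00
Remaining $83,835 at 36% = $30,180.60
Fee: $70,090.00 + $30,180.60 = $100,270.60
$100,270.60 exceeds the $80,750 cap, so the fee is capped at $80,750.00.

$80,750.00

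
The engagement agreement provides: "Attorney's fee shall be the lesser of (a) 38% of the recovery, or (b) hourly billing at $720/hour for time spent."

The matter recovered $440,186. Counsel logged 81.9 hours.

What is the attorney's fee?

(a) 38% of $440,186 = $167,270.68
(b) 81.9 × $720 = $58,968.00
The lesser is (b): $58,968.00.

$58,968.00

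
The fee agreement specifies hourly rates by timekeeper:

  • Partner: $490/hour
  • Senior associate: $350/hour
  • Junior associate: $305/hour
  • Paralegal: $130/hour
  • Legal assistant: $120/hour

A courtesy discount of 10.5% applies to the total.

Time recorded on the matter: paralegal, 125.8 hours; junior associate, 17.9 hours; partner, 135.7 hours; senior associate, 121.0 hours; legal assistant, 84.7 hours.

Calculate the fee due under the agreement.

Partner: 135.7 × $490 = $66,493.00
Senior associate: 121.0 × $350 = $42,350.00
Junior associate: 17.9 × $305 = $5,459.50
Paralegal: 125.8 × $130 = $16,354.00
Legal assistant: 84.7 × $120 = $10,164.00
Subtotal: $140,820.50
Less 10.5% discount: −$14,786.15
Total: $140,820.50 − $14,786.15 = $126,034.35

$126,034.35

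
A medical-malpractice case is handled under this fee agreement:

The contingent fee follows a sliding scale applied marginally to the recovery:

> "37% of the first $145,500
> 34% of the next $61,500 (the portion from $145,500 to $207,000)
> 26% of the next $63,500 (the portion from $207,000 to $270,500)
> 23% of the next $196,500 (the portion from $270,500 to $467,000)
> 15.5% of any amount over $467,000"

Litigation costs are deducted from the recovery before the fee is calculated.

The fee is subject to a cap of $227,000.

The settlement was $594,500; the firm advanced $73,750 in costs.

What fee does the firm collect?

Fee base (net of costs): $594,500 − $73,750 = $520,750
First $145,500 at 37% = $53,835.00
Next $61,500 at 34% = $20,910.00
Next $63,500 at 26% = $16,510.00
Next $196,500 at 23% = $45,195.00
Remaining $53,750 at 15.5% = $8,331.25
Fee: $53,835.00 + $20,910.00 + $16,510.00 + $45,195.00 + $8,331.25 = $144,781.25
$144,781.25 is under the $227,000 cap.

$144,781.25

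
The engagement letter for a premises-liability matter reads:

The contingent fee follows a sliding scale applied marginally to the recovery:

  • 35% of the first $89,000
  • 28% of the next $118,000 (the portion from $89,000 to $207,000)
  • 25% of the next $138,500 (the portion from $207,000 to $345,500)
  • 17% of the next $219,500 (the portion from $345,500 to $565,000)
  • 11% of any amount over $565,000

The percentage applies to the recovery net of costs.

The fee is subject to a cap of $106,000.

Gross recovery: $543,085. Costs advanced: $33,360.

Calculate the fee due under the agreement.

Fee base (net of costs): $543,085 − $33,360 = $509,725
First $89,000 at 35% = $31,150.00
Next $118,000 at 28% = $33,040.00
Next $138,500 at 25% = $34,625.00
Remaining $164,225 at 17% = $27,918.25
Fee: $31,150.00 + $33,040.00 + $34,625.00 + $27,918.25 = $126,733.25
$126,733.25 exceeds the $106,000 cap, so the fee is capped at $106,000.00.

$106,000.00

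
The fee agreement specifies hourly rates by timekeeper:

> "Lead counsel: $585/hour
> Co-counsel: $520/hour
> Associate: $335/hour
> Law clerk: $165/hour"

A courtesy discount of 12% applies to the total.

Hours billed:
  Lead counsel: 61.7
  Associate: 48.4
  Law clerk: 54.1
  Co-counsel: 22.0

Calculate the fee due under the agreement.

Lead counsel: 61.7 × $585 = $36,094.50
Co-counsel: 22.0 × $520 = $11,440.00
Associate: 48.4 × $335 = $16,214.00
Law clerk: 54.1 × $165 = $8,926.50
Subtotal: $72,675.00
Less 12% discount: −$8,721.00
Total: $72,675.00 − $8,721.00 = $63,954.00

$63,954.00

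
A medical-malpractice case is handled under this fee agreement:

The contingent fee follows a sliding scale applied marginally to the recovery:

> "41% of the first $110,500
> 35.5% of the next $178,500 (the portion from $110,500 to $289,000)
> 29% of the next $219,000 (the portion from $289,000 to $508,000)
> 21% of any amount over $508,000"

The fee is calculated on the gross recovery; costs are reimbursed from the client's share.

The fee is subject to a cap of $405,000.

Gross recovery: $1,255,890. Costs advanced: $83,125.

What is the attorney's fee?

Fee base is the gross recovery, $1,255,890; costs are reimbursed separately.
First $110,500 at 41% = $45,305.00
Next $178,500 at 35.5% = $63,367.50
Next $219,000 at 29% = $63,510.00
Remaining $747,890 at 21% = $157,056.90
Fee: $45,305.00 + $63,367.50 + $63,510.00 + $157,056.90 = $329,239.40
$329,239.40 is under the $405,000 cap.

$329,239.40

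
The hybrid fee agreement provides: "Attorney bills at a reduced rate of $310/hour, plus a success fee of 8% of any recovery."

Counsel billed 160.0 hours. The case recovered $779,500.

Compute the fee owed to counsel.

Hourly: 160.0 × $310 = $49,600.00
Success fee: 8% of $779,500 = $62,360.00
Total: $49,600.00 + $62,360.00 = $111,960.00

$111,960.00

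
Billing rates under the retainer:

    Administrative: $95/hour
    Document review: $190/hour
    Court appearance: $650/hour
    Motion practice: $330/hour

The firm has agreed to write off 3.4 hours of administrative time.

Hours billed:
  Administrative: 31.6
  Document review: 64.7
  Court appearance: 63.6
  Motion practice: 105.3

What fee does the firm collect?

Administrative: 31.6 × $95 = $3,002.00
Document review: 64.7 × $190 = $12,293.00
Court appearance: 63.6 × $650 = $41,340.00
Motion practice: 105.3 × $330 = $34,749.00
Subtotal: $91,384.00
Write-off: 3.4 × $95 = $323.00
Total: $91,384.00 − $323.00 = $91,061.00

$91,061.00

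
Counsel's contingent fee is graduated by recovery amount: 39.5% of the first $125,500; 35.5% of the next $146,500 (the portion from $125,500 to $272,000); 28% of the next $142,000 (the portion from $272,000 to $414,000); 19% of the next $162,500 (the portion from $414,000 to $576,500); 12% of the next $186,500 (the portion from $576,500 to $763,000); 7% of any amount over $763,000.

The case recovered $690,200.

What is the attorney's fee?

First $125,500 at 39.5% = $49,572.50
Next $146,500 at 35.5% = $52,007.50
Next $142,000 at 28% = $39,760.00
Next $162,500 at 19% = $30,875.00
Remaining $113,700 at 12% = $13,644.00
Fee: $49,572.50 + $52,007.50 + $39,760.00 + $30,875.00 + $13,644.00 = $185,859.00

$185,859.00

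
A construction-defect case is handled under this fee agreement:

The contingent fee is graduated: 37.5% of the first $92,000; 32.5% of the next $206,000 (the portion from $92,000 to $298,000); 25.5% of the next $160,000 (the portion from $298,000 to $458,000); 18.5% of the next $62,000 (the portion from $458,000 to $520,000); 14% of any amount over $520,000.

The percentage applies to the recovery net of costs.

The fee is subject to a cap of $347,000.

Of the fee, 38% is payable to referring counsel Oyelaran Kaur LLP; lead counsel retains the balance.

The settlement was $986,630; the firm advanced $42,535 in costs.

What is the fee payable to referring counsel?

Fee base (net of costs): $986,630 − $42,535 = $944,095
First $92,000 at 37.5% = $34,500.00
Next $206,000 at 32.5% = $66,950.00
Next $160,000 at 25.5% = $40,800.00
Next $62,000 at 18.5% = $11,470.00
Remaining $424,095 at 14% = $59,373.30
Fee: $34,500.00 + $66,950.00 + $40,800.00 + $11,470.00 + $59,373.30 = $213,093.30
$213,093.30 is under the $347,000 cap.
Referral share: 38% of $213,093.30 = $80,975.45; lead counsel retains $213,093.30 − $80,975.45 = $132,117.85.

$80,975.45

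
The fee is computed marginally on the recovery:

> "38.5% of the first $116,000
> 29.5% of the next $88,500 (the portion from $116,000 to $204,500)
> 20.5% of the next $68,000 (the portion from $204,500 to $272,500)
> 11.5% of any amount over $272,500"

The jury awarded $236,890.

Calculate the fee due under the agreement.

$77,407.45

First $116,000 at 38.5% = $44,660.00
Next $88,500 at 29.5% = $26,107.50
Remaining $32,390 at 20.5% = $6,639.95
Fee: $44,660.00 + $26,107.50 + $6,639.95 = $77,407.45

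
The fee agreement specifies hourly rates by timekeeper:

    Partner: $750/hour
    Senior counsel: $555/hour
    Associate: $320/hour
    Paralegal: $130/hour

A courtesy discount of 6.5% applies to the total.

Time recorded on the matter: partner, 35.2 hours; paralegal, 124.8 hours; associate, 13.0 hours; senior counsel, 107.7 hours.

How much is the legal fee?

$99,631.26

Partner: 35.2 × $750 = $26,400.00
Senior counsel: 107.7 × $555 = $59,773.50
Associate: 13.0 × $320 = $4,160.00
Paralegal: 124.8 × $130 = $16,224.00
Subtotal: $106,557.50
Less 6.5% discount: −$6,926.24
Total: $106,557.50 − $6,926.24 = $99,631.26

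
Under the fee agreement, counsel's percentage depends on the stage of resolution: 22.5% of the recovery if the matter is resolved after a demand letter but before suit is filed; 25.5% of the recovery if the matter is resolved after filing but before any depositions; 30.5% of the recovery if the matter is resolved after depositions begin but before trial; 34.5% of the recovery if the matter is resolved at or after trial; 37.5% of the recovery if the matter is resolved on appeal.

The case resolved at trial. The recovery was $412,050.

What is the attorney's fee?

$142,157.25

The matter resolved at trial, so the 34.5% rate applies.
$412,050 × 34.5% = $142,157.25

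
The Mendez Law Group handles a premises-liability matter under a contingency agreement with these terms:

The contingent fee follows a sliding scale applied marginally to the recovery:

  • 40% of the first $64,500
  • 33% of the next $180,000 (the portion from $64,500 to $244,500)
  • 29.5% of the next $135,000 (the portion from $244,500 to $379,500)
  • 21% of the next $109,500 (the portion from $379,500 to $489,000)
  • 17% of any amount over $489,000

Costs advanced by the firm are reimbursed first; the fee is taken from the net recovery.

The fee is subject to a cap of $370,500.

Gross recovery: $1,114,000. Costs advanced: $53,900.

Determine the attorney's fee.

$245,107.00

Fee base (net of costs): $1,114,000 − $53,900 = $1,060,100
First $64,500 at 40% = $25,800.00
Next $180,000 at 33% = $59,400.00
Next $135,000 at 29.5% = $39,825.00
Next $109,500 at 21% = $22,995.00
Remaining $571,100 at 17% = $97,087.00
Fee: $25,800.00 + $59,400.00 + $39,825.00 + $22,995.00 + $97,087.00 = $245,107.00
$245,107.00 is under the $370,500 cap.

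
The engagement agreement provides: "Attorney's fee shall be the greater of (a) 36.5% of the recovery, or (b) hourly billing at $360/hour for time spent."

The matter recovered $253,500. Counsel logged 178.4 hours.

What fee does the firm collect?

$92,527.50

(a) 36.5% of $253,500 = $92,527.50
(b) 178.4 × $360 = $64,224.00
The greater is (a): $92,527.50.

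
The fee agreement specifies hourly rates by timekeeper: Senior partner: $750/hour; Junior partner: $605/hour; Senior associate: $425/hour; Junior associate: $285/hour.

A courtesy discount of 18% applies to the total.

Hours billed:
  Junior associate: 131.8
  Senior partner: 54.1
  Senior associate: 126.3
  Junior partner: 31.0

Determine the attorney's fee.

$123,467.81

Senior partner: 54.1 × $750 = $40,575.00
Junior partner: 31.0 × $605 = $18,755.00
Senior associate: 126.3 × $425 = $53,677.50
Junior associate: 131.8 × $285 = $37,563.00
Subtotal: $150,570.50
Less 18% discount: −$27,102.69
Total: $150,570.50 − $27,102.69 = $123,467.81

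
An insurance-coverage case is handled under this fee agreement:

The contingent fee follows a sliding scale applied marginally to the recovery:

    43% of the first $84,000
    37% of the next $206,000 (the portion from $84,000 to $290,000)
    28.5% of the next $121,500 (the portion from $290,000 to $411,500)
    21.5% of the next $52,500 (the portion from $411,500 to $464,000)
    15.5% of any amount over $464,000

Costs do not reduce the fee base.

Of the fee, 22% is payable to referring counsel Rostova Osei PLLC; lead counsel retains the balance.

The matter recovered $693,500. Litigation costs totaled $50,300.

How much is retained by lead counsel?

Fee base is the gross recovery, $693,500; costs are reimbursed separately.
First $84,000 at 43% = $36,120.00
Next $206,000 at 37% = $76,220.00
Next $121,500 at 28.5% = $34,627.50
Next $52,500 at 21.5% = $11,287.50
Remaining $229,500 at 15.5% = $35,572.50
Fee: $36,120.00 + $76,220.00 + $34,627.50 + $11,287.50 + $35,572.50 = $193,827.50
Referral share: 22% of $193,827.50 = $42,642.05; lead counsel retains $193,827.50 − $42,642.05 = $151,185.45.

$151,185.45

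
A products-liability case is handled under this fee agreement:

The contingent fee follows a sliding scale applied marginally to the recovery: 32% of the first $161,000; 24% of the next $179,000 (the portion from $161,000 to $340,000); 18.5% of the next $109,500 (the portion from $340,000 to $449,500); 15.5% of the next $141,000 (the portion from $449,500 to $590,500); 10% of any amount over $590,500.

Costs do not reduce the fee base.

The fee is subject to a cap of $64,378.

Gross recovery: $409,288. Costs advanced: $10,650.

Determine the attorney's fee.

$64,378.00

Fee base is the gross recovery, $409,288; costs are reimbursed separately.
First $161,000 at 32% = $51,520.00
Next $179,000 at 24% = $42,960.00
Remaining $69,288 at 18.5% = $12,818.28
Fee: $51,520.00 + $42,960.00 + $12,818.28 = $107,298.28
$107,298.28 exceeds the $64,378 cap, so the fee is capped at $64,378.00.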